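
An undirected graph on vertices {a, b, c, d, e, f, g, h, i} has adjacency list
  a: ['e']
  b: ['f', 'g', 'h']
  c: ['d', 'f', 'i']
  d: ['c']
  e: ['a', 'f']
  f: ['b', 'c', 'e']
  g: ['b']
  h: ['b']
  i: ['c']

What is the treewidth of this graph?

A width-1 tree decomposition is:
Bags: B1 = {c, d}  B2 = {c, i}  B3 = {c, f}  B4 = {b, f}  B5 = {e, f}  B6 = {b, h}  B7 = {a, e}  B8 = {b, g}
Tree: B1–B2, B1–B3, B3–B4, B4–B5, B4–B6, B5–B7, B4–B8
Each bag holds 2 vertices, so the decomposition has width 1, which upper-bounds the treewidth. G has an edge, so its treewidth is at least 1. Hence tw(G) = 1 exactly.

1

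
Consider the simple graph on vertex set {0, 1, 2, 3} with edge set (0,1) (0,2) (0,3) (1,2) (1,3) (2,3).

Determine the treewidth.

A width-3 tree decomposition is:
Bags: B1 = {0, 1, 2, 3}
Tree: (single bag)
With just one bag of size 4, the width is 4 − 1 = 3, so tw(G) ≤ 3. On the other hand G contains the 4-clique {0, 1, 2, 3}. A clique must lie in a single bag of any decomposition, so no decomposition can have width below 3. Combining the bounds, tw(G) = 3.

3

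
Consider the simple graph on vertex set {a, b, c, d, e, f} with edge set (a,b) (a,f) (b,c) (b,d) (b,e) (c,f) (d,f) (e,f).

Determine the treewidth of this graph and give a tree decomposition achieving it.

Each bag holds 3 vertices, so the decomposition has width 2, which upper-bounds the treewidth. The edges f–a–b–d–f form a cycle, so G is not a tree and its treewidth is at least 2. Combining the bounds, tw(G) = 2.

Treewidth 2.
One optimal decomposition is:
Bags: B1 = {a, b, f}  B2 = {b, d, f}  B3 = {b, e, f}  B4 = {b, c, f}
Tree: B1–B2, B2–B3, B3–B4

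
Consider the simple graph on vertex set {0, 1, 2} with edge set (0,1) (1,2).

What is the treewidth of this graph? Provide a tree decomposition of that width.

Treewidth 1.
One such decomposition:
Bags: B1 = {0, 1}  B2 = {1, 2}
Tree: B1–B2

Each bag holds 2 vertices, so the decomposition has width 1, which upper-bounds the treewidth. Since G has at least one edge (e.g. 1–0), it is not an edgeless graph, so tw(G) ≥ 1. Hence tw(G) = 1 exactly.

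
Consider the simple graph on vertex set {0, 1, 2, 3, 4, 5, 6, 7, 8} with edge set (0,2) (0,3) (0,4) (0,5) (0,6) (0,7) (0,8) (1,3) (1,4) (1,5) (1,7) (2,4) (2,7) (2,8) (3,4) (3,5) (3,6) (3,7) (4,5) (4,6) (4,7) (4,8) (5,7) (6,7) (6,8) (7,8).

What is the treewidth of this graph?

A width-4 tree decomposition is:
Bags: B1 = {0, 3, 4, 5, 7}  B2 = {0, 3, 4, 6, 7}  B3 = {0, 4, 6, 7, 8}  B4 = {0, 2, 4, 7, 8}  B5 = {1, 3, 4, 5, 7}
Tree: B1–B2, B2–B3, B3–B4, B1–B5
The largest bag has 5 vertices, giving width 4; this decomposition certifies tw(G) ≤ 4. Conversely, {0, 2, 4, 7, 8} is a clique of size 5, and the vertices of any clique must share a bag in every tree decomposition; so some bag has ≥ 5 vertices and tw(G) ≥ 4. Hence tw(G) = 4 exactly.

4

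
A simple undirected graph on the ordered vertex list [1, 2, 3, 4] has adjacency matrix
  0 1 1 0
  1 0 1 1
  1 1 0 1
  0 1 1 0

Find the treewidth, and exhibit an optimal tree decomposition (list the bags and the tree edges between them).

Every bag has size at most 3, so the width is 3 − 1 = 2 and tw(G) ≤ 2. Conversely, {1, 2, 3} is a clique of size 3, and the vertices of any clique must share a bag in every tree decomposition; so some bag has ≥ 3 vertices and tw(G) ≥ 2. The upper and lower bounds meet at 2, so that is the treewidth.

Treewidth 2.
Bags: B1 = {1, 2, 3}  B2 = {2, 3, 4}
Tree: B1–B2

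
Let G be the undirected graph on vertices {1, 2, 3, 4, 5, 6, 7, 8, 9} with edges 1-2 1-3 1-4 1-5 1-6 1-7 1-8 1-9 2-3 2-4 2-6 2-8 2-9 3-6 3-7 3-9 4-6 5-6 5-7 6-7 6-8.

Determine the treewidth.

A width-3 tree decomposition is:
Bags: B1 = {1, 2, 3, 6}  B2 = {1, 2, 4, 6}  B3 = {1, 2, 3, 9}  B4 = {1, 3, 6, 7}  B5 = {1, 2, 6, 8}  B6 = {1, 5, 6, 7}
Tree: B1–B2, B1–B3, B1–B4, B2–B5, B4–B6
Every bag has size at most 4, so the width is 4 − 1 = 3 and tw(G) ≤ 3. On the other hand G contains the 4-clique {1, 2, 3, 9}. A clique must lie in a single bag of any decomposition, so no decomposition can have width below 3. Combining the bounds, tw(G) = 3.

3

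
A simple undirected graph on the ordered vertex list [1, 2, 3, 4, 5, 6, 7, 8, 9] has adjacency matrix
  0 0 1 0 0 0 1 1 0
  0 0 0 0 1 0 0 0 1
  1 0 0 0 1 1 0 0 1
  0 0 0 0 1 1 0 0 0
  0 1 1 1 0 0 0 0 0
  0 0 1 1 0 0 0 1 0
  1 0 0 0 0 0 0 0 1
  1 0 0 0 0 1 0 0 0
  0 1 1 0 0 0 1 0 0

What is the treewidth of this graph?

A width-3 tree decomposition is:
Bags: B1 = {1, 6, 7, 8}  B2 = {1, 3, 6, 7}  B3 = {3, 6, 7, 9}  B4 = {3, 4, 6, 9}  B5 = {3, 4, 5, 9}  B6 = {2, 4, 5, 9}
Tree: B1–B2, B2–B3, B3–B4, B4–B5, B5–B6
The largest bag has 4 vertices, giving width 3; this decomposition certifies tw(G) ≤ 3. For the lower bound: the 4 vertex sets {1,7,8}, {6}, {3}, {2,4,5,9} are disjoint, each induces a connected subgraph, and every pair is joined by at least one edge of G. Contracting each set to a single vertex therefore yields K_{4} as a minor, and since treewidth is minor-monotone, tw(G) ≥ tw(K_{4}) = 3. Hence tw(G) = 3 exactly.

3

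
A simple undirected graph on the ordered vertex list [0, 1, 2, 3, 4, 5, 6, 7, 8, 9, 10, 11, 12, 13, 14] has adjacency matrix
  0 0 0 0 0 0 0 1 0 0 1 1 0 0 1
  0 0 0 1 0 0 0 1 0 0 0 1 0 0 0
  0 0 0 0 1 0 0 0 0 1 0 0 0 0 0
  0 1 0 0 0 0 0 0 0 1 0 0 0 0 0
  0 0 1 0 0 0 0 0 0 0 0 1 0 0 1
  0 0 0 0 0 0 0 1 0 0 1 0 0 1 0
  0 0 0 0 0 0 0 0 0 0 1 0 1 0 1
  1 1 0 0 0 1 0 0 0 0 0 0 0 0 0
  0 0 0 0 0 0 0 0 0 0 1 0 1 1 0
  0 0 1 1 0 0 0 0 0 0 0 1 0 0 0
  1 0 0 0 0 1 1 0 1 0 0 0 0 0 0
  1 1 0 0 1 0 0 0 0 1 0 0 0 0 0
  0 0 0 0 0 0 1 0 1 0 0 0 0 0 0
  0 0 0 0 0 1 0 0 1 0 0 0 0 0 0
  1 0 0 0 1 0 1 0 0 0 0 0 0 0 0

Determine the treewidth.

3

A width-3 tree decomposition is:
Bags: B1 = {5, 8, 12, 13}  B2 = {5, 8, 10, 12}  B3 = {5, 6, 10, 12}  B4 = {5, 6, 7, 10}  B5 = {0, 6, 7, 10}  B6 = {0, 6, 7, 14}  B7 = {0, 1, 7, 14}  B8 = {0, 1, 11, 14}  B9 = {1, 4, 11, 14}  B10 = {1, 3, 4, 11}  B11 = {3, 4, 9, 11}  B12 = {2, 3, 4, 9}
Tree: B1–B2, B2–B3, B3–B4, B4–B5, B5–B6, B6–B7, B7–B8, B8–B9, B9–B10, B10–B11, B11–B12
The largest bag has 4 vertices, giving width 3; this decomposition certifies tw(G) ≤ 3. For the lower bound: the 4 vertex sets {8,12,13}, {5}, {10}, {0,6,7,14} are disjoint, each induces a connected subgraph, and every pair is joined by at least one edge of G. Contracting each set to a single vertex therefore yields K_{4} as a minor, and since treewidth is minor-monotone, tw(G) ≥ tw(K_{4}) = 3. Therefore the treewidth is 3.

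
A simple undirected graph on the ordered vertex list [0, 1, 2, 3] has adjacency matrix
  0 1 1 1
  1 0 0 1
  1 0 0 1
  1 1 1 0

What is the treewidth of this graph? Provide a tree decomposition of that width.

Every bag has size at most 3, so the width is 3 − 1 = 2 and tw(G) ≤ 2. On the other hand G contains the 3-clique {0, 1, 3}. A clique must lie in a single bag of any decomposition, so no decomposition can have width below 2. The upper and lower bounds meet at 2, so that is the treewidth.

Treewidth 2.
One optimal decomposition is:
Bags: B1 = {0, 1, 3}  B2 = {0, 2, 3}
Tree: B1–B2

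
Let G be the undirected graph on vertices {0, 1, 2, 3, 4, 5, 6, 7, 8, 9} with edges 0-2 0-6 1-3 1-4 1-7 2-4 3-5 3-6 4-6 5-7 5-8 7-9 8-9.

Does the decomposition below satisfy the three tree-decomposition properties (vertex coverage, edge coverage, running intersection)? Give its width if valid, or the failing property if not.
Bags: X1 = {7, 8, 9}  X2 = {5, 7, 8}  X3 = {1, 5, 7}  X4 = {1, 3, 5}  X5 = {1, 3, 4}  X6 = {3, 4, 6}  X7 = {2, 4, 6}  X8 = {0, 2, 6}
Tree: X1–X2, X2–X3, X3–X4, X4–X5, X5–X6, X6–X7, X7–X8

Yes; width 2.

Checking the three conditions: (i) the bags cover all of {0, 1, 2, 3, 4, 5, 6, 7, 8, 9}; (ii) for each edge, some bag contains both endpoints; (iii) the bags containing any fixed vertex form a subtree. All hold, so the decomposition is valid with width 3 − 1 = 2.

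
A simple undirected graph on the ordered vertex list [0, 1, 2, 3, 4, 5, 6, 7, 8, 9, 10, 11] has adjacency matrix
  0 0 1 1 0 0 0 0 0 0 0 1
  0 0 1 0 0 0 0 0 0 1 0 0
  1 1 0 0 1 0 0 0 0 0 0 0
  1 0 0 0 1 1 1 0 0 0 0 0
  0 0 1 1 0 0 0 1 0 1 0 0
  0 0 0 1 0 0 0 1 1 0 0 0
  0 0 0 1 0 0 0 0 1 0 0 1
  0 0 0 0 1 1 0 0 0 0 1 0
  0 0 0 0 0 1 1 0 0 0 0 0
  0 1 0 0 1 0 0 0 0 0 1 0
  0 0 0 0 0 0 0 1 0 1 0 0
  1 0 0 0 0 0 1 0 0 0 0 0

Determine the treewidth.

A width-3 tree decomposition is:
Bags: B1 = {1, 2, 9, 10}  B2 = {2, 4, 9, 10}  B3 = {2, 4, 7, 10}  B4 = {0, 2, 4, 7}  B5 = {0, 3, 4, 7}  B6 = {0, 3, 5, 7}  B7 = {0, 3, 5, 11}  B8 = {3, 5, 6, 11}  B9 = {5, 6, 8, 11}
Tree: B1–B2, B2–B3, B3–B4, B4–B5, B5–B6, B6–B7, B7–B8, B8–B9
Each bag holds 4 vertices, so the decomposition has width 3, which upper-bounds the treewidth. For the lower bound: the 4 vertex sets {1,9,10}, {2}, {4}, {0,3,5,7} are disjoint, each induces a connected subgraph, and every pair is joined by at least one edge of G. Contracting each set to a single vertex therefore yields K_{4} as a minor, and since treewidth is minor-monotone, tw(G) ≥ tw(K_{4}) = 3. Hence tw(G) = 3 exactly.

3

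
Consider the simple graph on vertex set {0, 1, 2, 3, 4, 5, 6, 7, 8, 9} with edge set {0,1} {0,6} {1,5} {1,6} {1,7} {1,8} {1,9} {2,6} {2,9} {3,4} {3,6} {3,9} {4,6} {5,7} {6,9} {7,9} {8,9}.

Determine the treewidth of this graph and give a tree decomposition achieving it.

The largest bag has 3 vertices, giving width 2; this decomposition certifies tw(G) ≤ 2. For the lower bound, the 3 vertices {0, 1, 6} are pairwise adjacent, and any tree decomposition puts a clique entirely inside one bag — forcing width ≥ 2. Therefore the treewidth is 2.

Treewidth 2.
Bags: B1 = {1, 6, 9}  B2 = {3, 6, 9}  B3 = {0, 1, 6}  B4 = {1, 8, 9}  B5 = {3, 4, 6}  B6 = {2, 6, 9}  B7 = {1, 7, 9}  B8 = {1, 5, 7}
Tree: B1–B2, B1–B3, B1–B4, B2–B5, B2–B6, B4–B7, B7–B8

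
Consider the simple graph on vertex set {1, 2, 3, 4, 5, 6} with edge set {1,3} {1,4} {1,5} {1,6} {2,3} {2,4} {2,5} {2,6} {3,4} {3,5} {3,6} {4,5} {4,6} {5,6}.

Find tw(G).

A width-4 tree decomposition is:
Bags: B1 = {2, 3, 4, 5, 6}  B2 = {1, 3, 4, 5, 6}
Tree: B1–B2
Each bag holds 5 vertices, so the decomposition has width 4, which upper-bounds the treewidth. On the other hand G contains the 5-clique {1, 3, 4, 5, 6}. A clique must lie in a single bag of any decomposition, so no decomposition can have width below 4. The upper and lower bounds meet at 4, so that is the treewidth.

4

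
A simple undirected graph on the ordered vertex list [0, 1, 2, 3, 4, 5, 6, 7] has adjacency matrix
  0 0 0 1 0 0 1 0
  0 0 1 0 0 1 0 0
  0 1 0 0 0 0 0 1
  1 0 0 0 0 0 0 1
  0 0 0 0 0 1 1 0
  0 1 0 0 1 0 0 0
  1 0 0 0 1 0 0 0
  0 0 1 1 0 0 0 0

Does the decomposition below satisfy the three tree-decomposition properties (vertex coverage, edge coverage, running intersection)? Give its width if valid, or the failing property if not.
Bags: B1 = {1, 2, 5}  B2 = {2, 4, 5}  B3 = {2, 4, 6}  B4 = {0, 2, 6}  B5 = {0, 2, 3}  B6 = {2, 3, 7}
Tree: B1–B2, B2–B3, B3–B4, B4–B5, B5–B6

Yes; width 2.

Vertex coverage: the bags together contain {0, 1, 2, 3, 4, 5, 6, 7}, the full vertex set. Edge coverage: each edge of G has both endpoints in at least one bag. Running intersection: for every vertex, the bags containing it form a connected subtree. All three properties hold, so this is a valid tree decomposition of width max|bag| − 1 = 2, and hence tw(G) ≤ 2.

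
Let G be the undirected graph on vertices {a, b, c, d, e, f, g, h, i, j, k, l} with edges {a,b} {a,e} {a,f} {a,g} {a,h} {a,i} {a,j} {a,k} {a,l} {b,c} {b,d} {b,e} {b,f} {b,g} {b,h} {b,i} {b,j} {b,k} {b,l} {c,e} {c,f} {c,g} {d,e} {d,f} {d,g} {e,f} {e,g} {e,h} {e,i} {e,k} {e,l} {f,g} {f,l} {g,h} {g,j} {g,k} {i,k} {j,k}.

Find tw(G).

A width-4 tree decomposition is:
Bags: B1 = {a, b, e, i, k}  B2 = {a, b, e, g, k}  B3 = {a, b, e, f, g}  B4 = {a, b, g, j, k}  B5 = {a, b, e, f, l}  B6 = {b, c, e, f, g}  B7 = {a, b, e, g, h}  B8 = {b, d, e, f, g}
Tree: B1–B2, B2–B3, B2–B4, B3–B5, B3–B6, B3–B7, B6–B8
The largest bag has 5 vertices, giving width 4; this decomposition certifies tw(G) ≤ 4. For the lower bound, the 5 vertices {a, b, g, j, k} are pairwise adjacent, and any tree decomposition puts a clique entirely inside one bag — forcing width ≥ 4. Combining the bounds, tw(G) = 4.

4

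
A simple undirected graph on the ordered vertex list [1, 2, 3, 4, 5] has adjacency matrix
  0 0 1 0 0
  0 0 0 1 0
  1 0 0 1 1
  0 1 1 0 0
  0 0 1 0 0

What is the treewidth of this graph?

A width-1 tree decomposition is:
Bags: B1 = {3, 5}  B2 = {3, 4}  B3 = {1, 3}  B4 = {2, 4}
Tree: B1–B2, B1–B3, B2–B4
Each bag holds 2 vertices, so the decomposition has width 1, which upper-bounds the treewidth. Since G has at least one edge (e.g. 5–3), it is not an edgeless graph, so tw(G) ≥ 1. The upper and lower bounds meet at 1, so that is the treewidth.

1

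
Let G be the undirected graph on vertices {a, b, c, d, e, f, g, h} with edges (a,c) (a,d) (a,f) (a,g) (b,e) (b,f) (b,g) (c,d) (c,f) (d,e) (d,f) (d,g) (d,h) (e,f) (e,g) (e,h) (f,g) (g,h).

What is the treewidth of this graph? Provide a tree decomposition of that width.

Treewidth 3.
Bags: B1 = {b, e, f, g}  B2 = {d, e, f, g}  B3 = {a, d, f, g}  B4 = {a, c, d, f}  B5 = {d, e, g, h}
Tree: B1–B2, B2–B3, B3–B4, B2–B5

The largest bag has 4 vertices, giving width 3; this decomposition certifies tw(G) ≤ 3. For the lower bound, the 4 vertices {d, e, g, h} are pairwise adjacent, and any tree decomposition puts a clique entirely inside one bag — forcing width ≥ 3. Hence tw(G) = 3 exactly.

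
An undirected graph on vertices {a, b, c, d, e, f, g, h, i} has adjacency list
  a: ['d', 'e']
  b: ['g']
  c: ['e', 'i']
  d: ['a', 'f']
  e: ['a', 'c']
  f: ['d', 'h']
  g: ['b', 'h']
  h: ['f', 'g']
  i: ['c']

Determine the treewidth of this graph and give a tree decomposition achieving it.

Every bag has size at most 2, so the width is 2 − 1 = 1 and tw(G) ≤ 1. Any graph with an edge has treewidth ≥ 1, and G has the edge i–c. Hence tw(G) = 1 exactly.

Treewidth 1.
Bags: B1 = {c, i}  B2 = {c, e}  B3 = {a, e}  B4 = {a, d}  B5 = {d, f}  B6 = {f, h}  B7 = {g, h}  B8 = {b, g}
Tree: B1–B2, B2–B3, B3–B4, B4–B5, B5–B6, B6–B7, B7–B8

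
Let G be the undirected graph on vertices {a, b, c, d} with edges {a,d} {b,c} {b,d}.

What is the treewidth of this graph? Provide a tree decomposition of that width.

Each bag holds 2 vertices, so the decomposition has width 1, which upper-bounds the treewidth. G has an edge, so its treewidth is at least 1. Therefore the treewidth is 1.

Treewidth 1.
Bags: B1 = {b, c}  B2 = {b, d}  B3 = {a, d}
Tree: B1–B2, B2–B3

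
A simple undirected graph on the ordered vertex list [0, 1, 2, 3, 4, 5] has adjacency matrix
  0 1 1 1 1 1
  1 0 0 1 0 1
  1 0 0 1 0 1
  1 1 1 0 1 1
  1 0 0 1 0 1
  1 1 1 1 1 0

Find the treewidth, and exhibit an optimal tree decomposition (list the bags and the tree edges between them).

Treewidth 3.
One such decomposition:
Bags: B1 = {0, 2, 3, 5}  B2 = {0, 3, 4, 5}  B3 = {0, 1, 3, 5}
Tree: B1–B2, B2–B3

Each bag holds 4 vertices, so the decomposition has width 3, which upper-bounds the treewidth. On the other hand G contains the 4-clique {0, 1, 3, 5}. A clique must lie in a single bag of any decomposition, so no decomposition can have width below 3. The upper and lower bounds meet at 3, so that is the treewidth.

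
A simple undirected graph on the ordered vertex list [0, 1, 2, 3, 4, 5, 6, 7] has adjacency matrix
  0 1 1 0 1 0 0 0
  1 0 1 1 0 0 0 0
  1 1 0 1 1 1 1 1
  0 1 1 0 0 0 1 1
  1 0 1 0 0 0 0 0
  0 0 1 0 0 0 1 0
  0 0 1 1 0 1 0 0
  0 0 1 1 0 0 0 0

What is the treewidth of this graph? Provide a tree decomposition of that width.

Treewidth 2.
Bags: B1 = {2, 3, 7}  B2 = {2, 3, 6}  B3 = {2, 5, 6}  B4 = {1, 2, 3}  B5 = {0, 1, 2}  B6 = {0, 2, 4}
Tree: B1–B2, B2–B3, B2–B4, B4–B5, B5–B6

The largest bag has 3 vertices, giving width 2; this decomposition certifies tw(G) ≤ 2. On the other hand G contains the 3-clique {0, 1, 2}. A clique must lie in a single bag of any decomposition, so no decomposition can have width below 2. Combining the bounds, tw(G) = 2.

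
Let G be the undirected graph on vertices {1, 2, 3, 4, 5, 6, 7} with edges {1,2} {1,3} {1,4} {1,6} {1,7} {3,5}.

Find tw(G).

1

A width-1 tree decomposition is:
Bags: B1 = {1, 7}  B2 = {1, 3}  B3 = {1, 6}  B4 = {1, 4}  B5 = {3, 5}  B6 = {1, 2}
Tree: B1–B2, B2–B3, B3–B4, B2–B5, B1–B6
The largest bag has 2 vertices, giving width 1; this decomposition certifies tw(G) ≤ 1. G has an edge, so its treewidth is at least 1. Hence tw(G) = 1 exactly.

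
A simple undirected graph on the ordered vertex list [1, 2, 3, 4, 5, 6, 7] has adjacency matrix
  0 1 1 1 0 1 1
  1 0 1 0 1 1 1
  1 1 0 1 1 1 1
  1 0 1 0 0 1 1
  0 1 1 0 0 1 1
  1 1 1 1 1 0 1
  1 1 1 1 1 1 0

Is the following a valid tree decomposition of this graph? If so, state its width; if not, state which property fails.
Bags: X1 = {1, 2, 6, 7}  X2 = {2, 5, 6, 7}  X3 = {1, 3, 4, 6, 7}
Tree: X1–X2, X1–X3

A tree decomposition must satisfy three properties: every vertex lies in some bag; for every edge, both endpoints lie together in some bag; and for every vertex, the bags containing it form a connected subtree. Here edge (3,2) lies in no bag, so the decomposition is invalid.

No — edge (3,2) lies in no bag.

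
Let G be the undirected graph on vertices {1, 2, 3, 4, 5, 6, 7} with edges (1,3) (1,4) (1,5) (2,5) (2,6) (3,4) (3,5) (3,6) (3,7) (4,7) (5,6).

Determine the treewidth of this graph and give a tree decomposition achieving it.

Treewidth 2.
One optimal decomposition is:
Bags: B1 = {1, 3, 4}  B2 = {1, 3, 5}  B3 = {3, 4, 7}  B4 = {3, 5, 6}  B5 = {2, 5, 6}
Tree: B1–B2, B1–B3, B2–B4, B4–B5

The largest bag has 3 vertices, giving width 2; this decomposition certifies tw(G) ≤ 2. For the lower bound, the 3 vertices {2, 5, 6} are pairwise adjacent, and any tree decomposition puts a clique entirely inside one bag — forcing width ≥ 2. Hence tw(G) = 2 exactly.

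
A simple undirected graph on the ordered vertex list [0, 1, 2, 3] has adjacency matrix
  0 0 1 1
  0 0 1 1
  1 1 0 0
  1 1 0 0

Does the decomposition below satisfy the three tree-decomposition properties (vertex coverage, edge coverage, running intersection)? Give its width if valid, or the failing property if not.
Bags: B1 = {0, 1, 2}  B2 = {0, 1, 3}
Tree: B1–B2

Yes; width 2.

Checking the three conditions: (i) the bags cover all of {0, 1, 2, 3}; (ii) for each edge, some bag contains both endpoints; (iii) the bags containing any fixed vertex form a subtree. All hold, so the decomposition is valid with width 3 − 1 = 2.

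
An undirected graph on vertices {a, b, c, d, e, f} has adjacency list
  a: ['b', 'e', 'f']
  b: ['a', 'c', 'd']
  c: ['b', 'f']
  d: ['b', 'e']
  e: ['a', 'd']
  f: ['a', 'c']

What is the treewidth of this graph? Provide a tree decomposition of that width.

The largest bag has 3 vertices, giving width 2; this decomposition certifies tw(G) ≤ 2. The edges c–f–a–b–c form a cycle, so G is not a tree and its treewidth is at least 2. The upper and lower bounds meet at 2, so that is the treewidth.

Treewidth 2.
One such decomposition:
Bags: B1 = {b, c, f}  B2 = {a, b, f}  B3 = {a, b, d}  B4 = {a, d, e}
Tree: B1–B2, B2–B3, B3–B4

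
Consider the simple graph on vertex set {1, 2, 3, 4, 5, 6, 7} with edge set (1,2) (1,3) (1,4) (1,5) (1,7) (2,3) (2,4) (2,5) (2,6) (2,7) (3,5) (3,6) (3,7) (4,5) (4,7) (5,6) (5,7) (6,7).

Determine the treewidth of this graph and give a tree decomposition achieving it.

Treewidth 4.
One optimal decomposition is:
Bags: B1 = {1, 2, 4, 5, 7}  B2 = {1, 2, 3, 5, 7}  B3 = {2, 3, 5, 6, 7}
Tree: B1–B2, B2–B3

The largest bag has 5 vertices, giving width 4; this decomposition certifies tw(G) ≤ 4. Conversely, {1, 2, 3, 5, 7} is a clique of size 5, and the vertices of any clique must share a bag in every tree decomposition; so some bag has ≥ 5 vertices and tw(G) ≥ 4. Hence tw(G) = 4 exactly.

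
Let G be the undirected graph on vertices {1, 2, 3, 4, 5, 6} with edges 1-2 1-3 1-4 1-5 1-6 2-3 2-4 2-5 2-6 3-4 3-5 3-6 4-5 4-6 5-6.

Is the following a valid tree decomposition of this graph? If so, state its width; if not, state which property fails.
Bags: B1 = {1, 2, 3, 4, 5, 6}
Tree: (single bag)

Yes; width 5.

Every vertex of G appears in some bag (union = {1, 2, 3, 4, 5, 6}); every edge is covered by a bag; and for each vertex v the set of bags containing v is connected in the bag tree. The decomposition is therefore valid. The largest bag has 6 vertices, so the width is 5.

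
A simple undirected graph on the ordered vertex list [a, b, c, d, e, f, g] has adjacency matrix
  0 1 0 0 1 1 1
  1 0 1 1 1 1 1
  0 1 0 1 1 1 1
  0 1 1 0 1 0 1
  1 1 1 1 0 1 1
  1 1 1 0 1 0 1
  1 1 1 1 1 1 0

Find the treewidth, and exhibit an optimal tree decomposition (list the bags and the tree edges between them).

Treewidth 4.
Bags: B1 = {b, c, e, f, g}  B2 = {b, c, d, e, g}  B3 = {a, b, e, f, g}
Tree: B1–B2, B1–B3

Every bag has size at most 5, so the width is 5 − 1 = 4 and tw(G) ≤ 4. On the other hand G contains the 5-clique {b, c, d, e, g}. A clique must lie in a single bag of any decomposition, so no decomposition can have width below 4. Hence tw(G) = 4 exactly.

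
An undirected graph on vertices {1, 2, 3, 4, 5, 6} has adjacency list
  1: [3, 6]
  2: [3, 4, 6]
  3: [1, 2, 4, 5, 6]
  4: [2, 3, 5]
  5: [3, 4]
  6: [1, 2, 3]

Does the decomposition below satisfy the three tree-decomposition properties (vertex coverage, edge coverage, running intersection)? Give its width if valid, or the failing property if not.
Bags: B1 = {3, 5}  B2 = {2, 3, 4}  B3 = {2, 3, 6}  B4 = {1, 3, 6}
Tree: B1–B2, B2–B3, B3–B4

A tree decomposition must satisfy three properties: every vertex lies in some bag; for every edge, both endpoints lie together in some bag; and for every vertex, the bags containing it form a connected subtree. Here edge (4,5) lies in no bag, so the decomposition is invalid.

No — edge (4,5) lies in no bag.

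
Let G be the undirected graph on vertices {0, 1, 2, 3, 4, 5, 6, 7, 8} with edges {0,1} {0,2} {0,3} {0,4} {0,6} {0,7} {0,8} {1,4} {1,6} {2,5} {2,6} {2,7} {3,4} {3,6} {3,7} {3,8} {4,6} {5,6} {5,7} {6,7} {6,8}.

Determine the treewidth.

A width-3 tree decomposition is:
Bags: B1 = {0, 3, 4, 6}  B2 = {0, 3, 6, 8}  B3 = {0, 3, 6, 7}  B4 = {0, 1, 4, 6}  B5 = {0, 2, 6, 7}  B6 = {2, 5, 6, 7}
Tree: B1–B2, B1–B3, B1–B4, B3–B5, B5–B6
The largest bag has 4 vertices, giving width 3; this decomposition certifies tw(G) ≤ 3. Conversely, {0, 1, 4, 6} is a clique of size 4, and the vertices of any clique must share a bag in every tree decomposition; so some bag has ≥ 4 vertices and tw(G) ≥ 3. Combining the bounds, tw(G) = 3.

3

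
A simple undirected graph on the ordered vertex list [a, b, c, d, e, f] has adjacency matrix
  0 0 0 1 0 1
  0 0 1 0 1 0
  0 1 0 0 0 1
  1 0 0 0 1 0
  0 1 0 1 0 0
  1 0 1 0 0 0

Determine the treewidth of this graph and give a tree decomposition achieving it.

The largest bag has 3 vertices, giving width 2; this decomposition certifies tw(G) ≤ 2. Since c–b–e–d–a–f–c is a cycle in G, G is not acyclic. Forests are exactly the graphs of treewidth ≤ 1, so tw(G) ≥ 2. The upper and lower bounds meet at 2, so that is the treewidth.

Treewidth 2.
Bags: B1 = {b, c, e}  B2 = {c, d, e}  B3 = {a, c, d}  B4 = {a, c, f}
Tree: B1–B2, B2–B3, B3–B4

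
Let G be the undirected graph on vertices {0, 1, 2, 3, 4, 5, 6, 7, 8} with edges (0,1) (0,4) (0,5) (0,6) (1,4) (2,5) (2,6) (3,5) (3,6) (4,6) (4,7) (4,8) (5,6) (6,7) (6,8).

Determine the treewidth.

A width-2 tree decomposition is:
Bags: B1 = {0, 4, 6}  B2 = {4, 6, 8}  B3 = {0, 5, 6}  B4 = {3, 5, 6}  B5 = {2, 5, 6}  B6 = {4, 6, 7}  B7 = {0, 1, 4}
Tree: B1–B2, B1–B3, B3–B4, B3–B5, B2–B6, B1–B7
Every bag has size at most 3, so the width is 3 − 1 = 2 and tw(G) ≤ 2. For the lower bound, the 3 vertices {0, 1, 4} are pairwise adjacent, and any tree decomposition puts a clique entirely inside one bag — forcing width ≥ 2. Therefore the treewidth is 2.

2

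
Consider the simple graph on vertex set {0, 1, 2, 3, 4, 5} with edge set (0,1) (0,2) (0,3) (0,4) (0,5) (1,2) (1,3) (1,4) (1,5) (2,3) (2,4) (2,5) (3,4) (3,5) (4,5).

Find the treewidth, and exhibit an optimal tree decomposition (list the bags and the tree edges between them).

A single bag containing all 6 vertices is trivially a valid decomposition of width 5. Conversely, {0, 1, 2, 3, 4, 5} is a clique of size 6, and the vertices of any clique must share a bag in every tree decomposition; so some bag has ≥ 6 vertices and tw(G) ≥ 5. Combining the bounds, tw(G) = 5.

Treewidth 5.
One such decomposition:
Bags: B1 = {0, 1, 2, 3, 4, 5}
Tree: (single bag)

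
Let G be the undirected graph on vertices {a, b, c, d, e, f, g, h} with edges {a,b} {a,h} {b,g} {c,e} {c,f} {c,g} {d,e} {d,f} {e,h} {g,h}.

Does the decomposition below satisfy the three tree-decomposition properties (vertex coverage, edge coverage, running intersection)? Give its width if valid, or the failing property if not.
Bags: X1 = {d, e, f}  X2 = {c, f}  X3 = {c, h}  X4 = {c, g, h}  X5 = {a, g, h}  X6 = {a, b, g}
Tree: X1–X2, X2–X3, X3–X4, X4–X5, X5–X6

A tree decomposition must satisfy three properties: every vertex lies in some bag; for every edge, both endpoints lie together in some bag; and for every vertex, the bags containing it form a connected subtree. Here edge (e,c) lies in no bag, so the decomposition is invalid.

No — edge (e,c) lies in no bag.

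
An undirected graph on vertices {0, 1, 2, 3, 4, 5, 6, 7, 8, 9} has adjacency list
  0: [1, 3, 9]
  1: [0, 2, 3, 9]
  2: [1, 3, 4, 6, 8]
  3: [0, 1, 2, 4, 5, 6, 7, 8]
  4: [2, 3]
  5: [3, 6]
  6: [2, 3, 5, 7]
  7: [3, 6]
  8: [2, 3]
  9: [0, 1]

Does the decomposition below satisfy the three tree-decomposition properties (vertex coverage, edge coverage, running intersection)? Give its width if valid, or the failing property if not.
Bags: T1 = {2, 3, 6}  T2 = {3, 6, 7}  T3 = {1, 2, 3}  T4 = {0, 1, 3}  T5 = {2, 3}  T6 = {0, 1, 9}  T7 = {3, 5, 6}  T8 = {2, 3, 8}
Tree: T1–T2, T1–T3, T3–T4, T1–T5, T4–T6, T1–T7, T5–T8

No — vertex 4 appears in no bag.

A tree decomposition must satisfy three properties: every vertex lies in some bag; for every edge, both endpoints lie together in some bag; and for every vertex, the bags containing it form a connected subtree. Here vertex 4 appears in no bag, so the decomposition is invalid.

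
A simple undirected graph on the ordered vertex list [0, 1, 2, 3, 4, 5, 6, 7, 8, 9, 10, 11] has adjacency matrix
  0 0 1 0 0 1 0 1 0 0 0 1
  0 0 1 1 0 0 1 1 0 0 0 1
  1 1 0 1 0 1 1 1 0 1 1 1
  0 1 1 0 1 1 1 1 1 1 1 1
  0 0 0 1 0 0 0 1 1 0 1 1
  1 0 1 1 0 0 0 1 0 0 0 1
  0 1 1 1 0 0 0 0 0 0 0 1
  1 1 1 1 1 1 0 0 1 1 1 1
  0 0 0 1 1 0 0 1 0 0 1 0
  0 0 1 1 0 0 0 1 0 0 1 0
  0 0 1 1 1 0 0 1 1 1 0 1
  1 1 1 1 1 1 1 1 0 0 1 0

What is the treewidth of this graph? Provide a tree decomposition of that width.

Every bag has size at most 5, so the width is 5 − 1 = 4 and tw(G) ≤ 4. Conversely, {0, 2, 5, 7, 11} is a clique of size 5, and the vertices of any clique must share a bag in every tree decomposition; so some bag has ≥ 5 vertices and tw(G) ≥ 4. Combining the bounds, tw(G) = 4.

Treewidth 4.
Bags: B1 = {1, 2, 3, 7, 11}  B2 = {2, 3, 7, 10, 11}  B3 = {1, 2, 3, 6, 11}  B4 = {2, 3, 7, 9, 10}  B5 = {2, 3, 5, 7, 11}  B6 = {3, 4, 7, 10, 11}  B7 = {0, 2, 5, 7, 11}  B8 = {3, 4, 7, 8, 10}
Tree: B1–B2, B1–B3, B2–B4, B2–B5, B2–B6, B5–B7, B6–B8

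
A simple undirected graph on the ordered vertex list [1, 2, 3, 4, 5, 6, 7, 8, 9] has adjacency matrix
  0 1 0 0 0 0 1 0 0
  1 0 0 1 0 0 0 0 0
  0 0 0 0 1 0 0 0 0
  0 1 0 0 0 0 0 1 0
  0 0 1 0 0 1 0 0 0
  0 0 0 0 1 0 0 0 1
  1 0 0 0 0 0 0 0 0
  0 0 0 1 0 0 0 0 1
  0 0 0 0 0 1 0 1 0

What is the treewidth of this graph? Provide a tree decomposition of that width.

The largest bag has 2 vertices, giving width 1; this decomposition certifies tw(G) ≤ 1. Any graph with an edge has treewidth ≥ 1, and G has the edge 7–1. Hence tw(G) = 1 exactly.

Treewidth 1.
One optimal decomposition is:
Bags: B1 = {1, 7}  B2 = {1, 2}  B3 = {2, 4}  B4 = {4, 8}  B5 = {8, 9}  B6 = {6, 9}  B7 = {5, 6}  B8 = {3, 5}
Tree: B1–B2, B2–B3, B3–B4, B4–B5, B5–B6, B6–B7, B7–B8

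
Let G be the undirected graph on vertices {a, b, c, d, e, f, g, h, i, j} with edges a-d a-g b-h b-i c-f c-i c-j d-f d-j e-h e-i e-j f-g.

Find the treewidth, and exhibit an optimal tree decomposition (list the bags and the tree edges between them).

The largest bag has 3 vertices, giving width 2; this decomposition certifies tw(G) ≤ 2. For the lower bound, G contains the cycle a–g–f–d–a, so G is not a forest; only forests have treewidth ≤ 1, hence tw(G) ≥ 2. The upper and lower bounds meet at 2, so that is the treewidth.

Treewidth 2.
One such decomposition:
Bags: B1 = {a, d, g}  B2 = {d, f, g}  B3 = {d, f, j}  B4 = {c, f, j}  B5 = {c, e, j}  B6 = {c, e, i}  B7 = {e, h, i}  B8 = {b, h, i}
Tree: B1–B2, B2–B3, B3–B4, B4–B5, B5–B6, B6–B7, B7–B8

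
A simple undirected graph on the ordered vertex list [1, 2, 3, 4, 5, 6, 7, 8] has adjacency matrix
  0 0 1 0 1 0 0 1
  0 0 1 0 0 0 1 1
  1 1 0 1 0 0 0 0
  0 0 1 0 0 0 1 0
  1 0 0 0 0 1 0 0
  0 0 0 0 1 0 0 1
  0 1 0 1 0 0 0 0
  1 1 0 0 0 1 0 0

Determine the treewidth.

2

A width-2 tree decomposition is:
Bags: B1 = {5, 6, 8}  B2 = {1, 5, 8}  B3 = {1, 2, 8}  B4 = {1, 2, 3}  B5 = {2, 3, 7}  B6 = {3, 4, 7}
Tree: B1–B2, B2–B3, B3–B4, B4–B5, B5–B6
Each bag holds 3 vertices, so the decomposition has width 2, which upper-bounds the treewidth. The edges 6–5–1–8–6 form a cycle, so G is not a tree and its treewidth is at least 2. Combining the bounds, tw(G) = 2.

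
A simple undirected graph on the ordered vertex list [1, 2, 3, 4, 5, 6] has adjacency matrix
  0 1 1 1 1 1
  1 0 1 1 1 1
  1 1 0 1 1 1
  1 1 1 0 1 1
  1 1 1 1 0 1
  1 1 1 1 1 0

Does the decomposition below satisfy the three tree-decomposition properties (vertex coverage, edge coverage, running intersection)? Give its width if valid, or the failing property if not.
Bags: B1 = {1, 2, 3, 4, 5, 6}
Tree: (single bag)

Vertex coverage: the bags together contain {1, 2, 3, 4, 5, 6}, the full vertex set. Edge coverage: each edge of G has both endpoints in at least one bag. Running intersection: for every vertex, the bags containing it form a connected subtree. All three properties hold, so this is a valid tree decomposition of width max|bag| − 1 = 5, and hence tw(G) ≤ 5.

Yes; width 5.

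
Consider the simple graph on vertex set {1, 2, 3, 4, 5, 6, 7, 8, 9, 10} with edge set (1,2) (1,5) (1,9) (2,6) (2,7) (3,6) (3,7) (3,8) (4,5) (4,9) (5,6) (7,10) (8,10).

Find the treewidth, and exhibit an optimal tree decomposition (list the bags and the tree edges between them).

Every bag has size at most 3, so the width is 3 − 1 = 2 and tw(G) ≤ 2. The edges 8–10–7–3–8 form a cycle, so G is not a tree and its treewidth is at least 2. The upper and lower bounds meet at 2, so that is the treewidth.

Treewidth 2.
Bags: B1 = {3, 8, 10}  B2 = {3, 7, 10}  B3 = {3, 6, 7}  B4 = {2, 6, 7}  B5 = {2, 5, 6}  B6 = {1, 2, 5}  B7 = {1, 4, 5}  B8 = {1, 4, 9}
Tree: B1–B2, B2–B3, B3–B4, B4–B5, B5–B6, B6–B7, B7–B8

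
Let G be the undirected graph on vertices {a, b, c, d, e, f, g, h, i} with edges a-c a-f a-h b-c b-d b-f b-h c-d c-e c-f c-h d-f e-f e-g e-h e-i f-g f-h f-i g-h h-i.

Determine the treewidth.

3

A width-3 tree decomposition is:
Bags: B1 = {b, c, f, h}  B2 = {c, e, f, h}  B3 = {e, f, h, i}  B4 = {b, c, d, f}  B5 = {e, f, g, h}  B6 = {a, c, f, h}
Tree: B1–B2, B2–B3, B1–B4, B2–B5, B1–B6
Each bag holds 4 vertices, so the decomposition has width 3, which upper-bounds the treewidth. Conversely, {b, c, d, f} is a clique of size 4, and the vertices of any clique must share a bag in every tree decomposition; so some bag has ≥ 4 vertices and tw(G) ≥ 3. The upper and lower bounds meet at 3, so that is the treewidth.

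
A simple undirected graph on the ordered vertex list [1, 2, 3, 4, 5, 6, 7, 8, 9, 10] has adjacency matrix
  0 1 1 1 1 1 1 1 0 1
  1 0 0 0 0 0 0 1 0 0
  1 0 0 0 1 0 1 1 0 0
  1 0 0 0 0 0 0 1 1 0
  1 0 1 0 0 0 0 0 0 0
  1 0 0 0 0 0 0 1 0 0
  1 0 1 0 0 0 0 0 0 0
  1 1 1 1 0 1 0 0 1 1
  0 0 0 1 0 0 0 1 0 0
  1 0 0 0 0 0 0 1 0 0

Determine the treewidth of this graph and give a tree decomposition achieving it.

Each bag holds 3 vertices, so the decomposition has width 2, which upper-bounds the treewidth. For the lower bound, the 3 vertices {1, 2, 8} are pairwise adjacent, and any tree decomposition puts a clique entirely inside one bag — forcing width ≥ 2. Therefore the treewidth is 2.

Treewidth 2.
One such decomposition:
Bags: B1 = {1, 4, 8}  B2 = {1, 6, 8}  B3 = {1, 2, 8}  B4 = {1, 3, 8}  B5 = {1, 3, 5}  B6 = {4, 8, 9}  B7 = {1, 3, 7}  B8 = {1, 8, 10}
Tree: B1–B2, B2–B3, B3–B4, B4–B5, B1–B6, B4–B7, B4–B8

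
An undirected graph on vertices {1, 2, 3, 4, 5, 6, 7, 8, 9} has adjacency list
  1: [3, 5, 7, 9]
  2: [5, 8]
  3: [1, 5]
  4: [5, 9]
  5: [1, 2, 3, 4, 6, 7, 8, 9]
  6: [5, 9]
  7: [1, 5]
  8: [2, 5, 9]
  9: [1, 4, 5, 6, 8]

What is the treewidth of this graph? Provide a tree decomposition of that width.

Treewidth 2.
One optimal decomposition is:
Bags: B1 = {4, 5, 9}  B2 = {1, 5, 9}  B3 = {5, 8, 9}  B4 = {1, 3, 5}  B5 = {5, 6, 9}  B6 = {1, 5, 7}  B7 = {2, 5, 8}
Tree: B1–B2, B1–B3, B2–B4, B1–B5, B2–B6, B3–B7

Each bag holds 3 vertices, so the decomposition has width 2, which upper-bounds the treewidth. On the other hand G contains the 3-clique {5, 8, 9}. A clique must lie in a single bag of any decomposition, so no decomposition can have width below 2. Therefore the treewidth is 2.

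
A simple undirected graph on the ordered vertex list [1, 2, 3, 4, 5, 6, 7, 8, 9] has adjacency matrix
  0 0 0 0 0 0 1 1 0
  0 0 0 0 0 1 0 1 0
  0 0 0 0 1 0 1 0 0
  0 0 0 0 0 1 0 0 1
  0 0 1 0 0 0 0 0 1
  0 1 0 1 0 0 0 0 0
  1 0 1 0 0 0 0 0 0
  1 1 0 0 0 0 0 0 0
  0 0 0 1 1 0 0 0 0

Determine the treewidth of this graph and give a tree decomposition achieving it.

Treewidth 2.
One optimal decomposition is:
Bags: B1 = {3, 5, 9}  B2 = {3, 7, 9}  B3 = {1, 7, 9}  B4 = {1, 8, 9}  B5 = {2, 8, 9}  B6 = {2, 6, 9}  B7 = {4, 6, 9}
Tree: B1–B2, B2–B3, B3–B4, B4–B5, B5–B6, B6–B7

Each bag holds 3 vertices, so the decomposition has width 2, which upper-bounds the treewidth. The edges 9–5–3–7–1–8–2–6–4–9 form a cycle, so G is not a tree and its treewidth is at least 2. The upper and lower bounds meet at 2, so that is the treewidth.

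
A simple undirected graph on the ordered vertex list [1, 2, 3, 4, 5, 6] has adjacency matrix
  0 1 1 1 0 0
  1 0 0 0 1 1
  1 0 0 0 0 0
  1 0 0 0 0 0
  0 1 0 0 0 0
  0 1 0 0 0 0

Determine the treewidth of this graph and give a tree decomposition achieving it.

Treewidth 1.
Bags: B1 = {1, 2}  B2 = {1, 3}  B3 = {2, 6}  B4 = {2, 5}  B5 = {1, 4}
Tree: B1–B2, B1–B3, B1–B4, B1–B5

The largest bag has 2 vertices, giving width 1; this decomposition certifies tw(G) ≤ 1. Since G has at least one edge (e.g. 2–1), it is not an edgeless graph, so tw(G) ≥ 1. Therefore the treewidth is 1.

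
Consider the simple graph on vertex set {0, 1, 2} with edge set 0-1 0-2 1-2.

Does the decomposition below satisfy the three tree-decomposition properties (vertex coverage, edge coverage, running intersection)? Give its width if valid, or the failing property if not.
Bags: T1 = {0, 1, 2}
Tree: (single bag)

Vertex coverage: the bags together contain {0, 1, 2}, the full vertex set. Edge coverage: each edge of G has both endpoints in at least one bag. Running intersection: for every vertex, the bags containing it form a connected subtree. All three properties hold, so this is a valid tree decomposition of width max|bag| − 1 = 2, and hence tw(G) ≤ 2.

Yes; width 2.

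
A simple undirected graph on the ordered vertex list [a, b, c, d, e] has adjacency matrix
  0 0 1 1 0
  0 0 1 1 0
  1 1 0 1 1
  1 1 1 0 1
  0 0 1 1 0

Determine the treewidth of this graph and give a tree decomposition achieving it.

Every bag has size at most 3, so the width is 3 − 1 = 2 and tw(G) ≤ 2. Conversely, {c, d, e} is a clique of size 3, and the vertices of any clique must share a bag in every tree decomposition; so some bag has ≥ 3 vertices and tw(G) ≥ 2. The upper and lower bounds meet at 2, so that is the treewidth.

Treewidth 2.
Bags: B1 = {c, d, e}  B2 = {b, c, d}  B3 = {a, c, d}
Tree: B1–B2, B1–B3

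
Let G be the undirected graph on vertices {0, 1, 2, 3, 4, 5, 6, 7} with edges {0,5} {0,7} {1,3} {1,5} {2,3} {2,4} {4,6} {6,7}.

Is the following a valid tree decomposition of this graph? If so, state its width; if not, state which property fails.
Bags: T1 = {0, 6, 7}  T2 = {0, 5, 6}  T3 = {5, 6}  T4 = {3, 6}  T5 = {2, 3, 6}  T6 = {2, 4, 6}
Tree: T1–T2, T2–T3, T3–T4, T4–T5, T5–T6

A tree decomposition must satisfy three properties: every vertex lies in some bag; for every edge, both endpoints lie together in some bag; and for every vertex, the bags containing it form a connected subtree. Here vertex 1 appears in no bag, so the decomposition is invalid.

No — vertex 1 appears in no bag.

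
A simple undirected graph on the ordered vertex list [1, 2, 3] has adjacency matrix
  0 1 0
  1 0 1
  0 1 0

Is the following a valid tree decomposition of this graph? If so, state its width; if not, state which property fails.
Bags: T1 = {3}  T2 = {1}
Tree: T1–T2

A tree decomposition must satisfy three properties: every vertex lies in some bag; for every edge, both endpoints lie together in some bag; and for every vertex, the bags containing it form a connected subtree. Here vertex 2 appears in no bag, so the decomposition is invalid.

No — vertex 2 appears in no bag.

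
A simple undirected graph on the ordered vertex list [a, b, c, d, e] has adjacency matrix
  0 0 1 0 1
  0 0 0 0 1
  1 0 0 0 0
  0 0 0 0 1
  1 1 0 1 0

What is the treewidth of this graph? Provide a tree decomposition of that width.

Treewidth 1.
One optimal decomposition is:
Bags: B1 = {a, e}  B2 = {b, e}  B3 = {a, c}  B4 = {d, e}
Tree: B1–B2, B1–B3, B2–B4

Every bag has size at most 2, so the width is 2 − 1 = 1 and tw(G) ≤ 1. Any graph with an edge has treewidth ≥ 1, and G has the edge a–e. The upper and lower bounds meet at 1, so that is the treewidth.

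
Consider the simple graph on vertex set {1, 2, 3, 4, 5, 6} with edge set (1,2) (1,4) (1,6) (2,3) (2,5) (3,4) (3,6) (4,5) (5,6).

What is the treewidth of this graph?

A width-3 tree decomposition is:
Bags: B1 = {2, 4, 5, 6}  B2 = {2, 3, 4, 6}  B3 = {1, 2, 4, 6}
Tree: B1–B2, B2–B3
The largest bag has 4 vertices, giving width 3; this decomposition certifies tw(G) ≤ 3. For the lower bound: the 4 vertex sets {5,6}, {3,4}, {2}, {1} are disjoint, each induces a connected subgraph, and every pair is joined by at least one edge of G. Contracting each set to a single vertex therefore yields K_{4} as a minor, and since treewidth is minor-monotone, tw(G) ≥ tw(K_{4}) = 3. Combining the bounds, tw(G) = 3.

3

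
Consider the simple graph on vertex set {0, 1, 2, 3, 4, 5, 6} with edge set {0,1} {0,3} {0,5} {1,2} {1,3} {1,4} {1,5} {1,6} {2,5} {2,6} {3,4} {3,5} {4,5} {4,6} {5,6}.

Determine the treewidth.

3

A width-3 tree decomposition is:
Bags: B1 = {1, 4, 5, 6}  B2 = {1, 3, 4, 5}  B3 = {1, 2, 5, 6}  B4 = {0, 1, 3, 5}
Tree: B1–B2, B1–B3, B2–B4
The largest bag has 4 vertices, giving width 3; this decomposition certifies tw(G) ≤ 3. For the lower bound, the 4 vertices {1, 2, 5, 6} are pairwise adjacent, and any tree decomposition puts a clique entirely inside one bag — forcing width ≥ 3. Therefore the treewidth is 3.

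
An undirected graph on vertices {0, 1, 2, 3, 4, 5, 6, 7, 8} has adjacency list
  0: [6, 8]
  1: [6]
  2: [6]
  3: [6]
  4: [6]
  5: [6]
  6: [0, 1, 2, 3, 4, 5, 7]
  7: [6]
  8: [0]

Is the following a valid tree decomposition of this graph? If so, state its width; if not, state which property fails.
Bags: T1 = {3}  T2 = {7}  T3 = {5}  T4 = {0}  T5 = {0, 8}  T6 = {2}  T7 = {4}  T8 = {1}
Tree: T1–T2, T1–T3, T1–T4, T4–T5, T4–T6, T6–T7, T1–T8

No — vertex 6 appears in no bag.

A tree decomposition must satisfy three properties: every vertex lies in some bag; for every edge, both endpoints lie together in some bag; and for every vertex, the bags containing it form a connected subtree. Here vertex 6 appears in no bag, so the decomposition is invalid.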